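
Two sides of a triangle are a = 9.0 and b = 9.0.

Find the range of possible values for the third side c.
By the triangle inequality: |a - b| < c < a + b
|9.0 - 9.0| < c < 9.0 + 9.0
0 < c < 18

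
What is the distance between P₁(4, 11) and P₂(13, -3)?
Using the distance formula: d = sqrt((x₂-x₁)² + (y₂-y₁)²)
dx = 13 - 4 = 9
dy = (-3) - 11 = -14
d = sqrt(9² + (-14)²) = sqrt(81 + 196) = sqrt(277) = 16.64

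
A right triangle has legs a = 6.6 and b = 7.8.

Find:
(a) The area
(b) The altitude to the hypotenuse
(a) Area = ½ab = ½·6.6·7.8 = 25.74
(b) Hypotenuse c = √(6.6² + 7.8²) = √104.4 = 10.2176
    Area = ½·c·h_c  →  h_c = 2·Area/c = 2·25.74/10.2176 = 5.038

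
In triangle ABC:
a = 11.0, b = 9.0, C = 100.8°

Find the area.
Using A = ½ab·sin(C):
A = ½·11.0·9.0·sin(100.8°) = ½·99·0.982287 = 48.62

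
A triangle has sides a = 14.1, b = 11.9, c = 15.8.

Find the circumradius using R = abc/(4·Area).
s = (a+b+c)/2 = 20.9
Area = √(s(s-a)(s-b)(s-c)) = √(20.9·6.8·9·5.1) = 80.767
R = abc/(4·Area) = (14.1·11.9·15.8)/(4·80.767) = 2651.082/323.068 = 8.206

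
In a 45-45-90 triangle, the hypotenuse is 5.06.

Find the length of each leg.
In a 45-45-90 triangle, hypotenuse = leg·√2  →  leg = hypotenuse/√2
leg = 5.06/√2 = 3.578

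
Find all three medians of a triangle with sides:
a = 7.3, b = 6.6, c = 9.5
Using m_x = ½√(2y² + 2z² - x²):
m_a = ½√(2·6.6² + 2·9.5² - 7.3²) = ½√214.33 = 7.32
m_b = ½√(2·7.3² + 2·9.5² - 6.6²) = ½√243.52 = 7.803
m_c = ½√(2·7.3² + 2·6.6² - 9.5²) = ½√103.45 = 5.086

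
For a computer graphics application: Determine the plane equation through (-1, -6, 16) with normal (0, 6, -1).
d = n·P = (0)(-1) + (6)(-6) + (-1)(16) = -52
Plane: 6y - z = -52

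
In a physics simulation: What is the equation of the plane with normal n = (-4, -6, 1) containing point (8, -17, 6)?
d = n·P = (-4)(8) + (-6)(-17) + (1)(6) = 76
Plane: -4x - 6y + z = 76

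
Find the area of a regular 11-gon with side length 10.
For a regular 11-gon with side length s = 10:
Apothem a = s / (2*tan(pi/11)) = 10 / (2*tan(pi/11)) ≈ 17.0284
Perimeter P = 11 * 10 = 110
Area = (1/2) * P * a = (1/2) * 110 * 17.0284 = 936.56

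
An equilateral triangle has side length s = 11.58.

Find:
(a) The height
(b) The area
(a) Height h = s·√3/2 = 11.58·√3/2 = 10.03
(b) Area = (√3/4)·s² = (√3/4)·11.58² = (√3/4)·134.096 = 58.07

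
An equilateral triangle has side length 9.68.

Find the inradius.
For an equilateral triangle, r = s/(2√3) where s is the side.
r = 9.68/(2√3) = 9.68/3.464102 = 2.794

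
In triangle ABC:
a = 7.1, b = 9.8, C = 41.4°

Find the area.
Using A = ½ab·sin(C):
A = ½·7.1·9.8·sin(41.4°) = ½·69.58·0.661312 = 23.01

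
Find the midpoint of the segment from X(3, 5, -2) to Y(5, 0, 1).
Midpoint = ((3+5)/2, (5+0)/2, (-2+1)/2) = (4, 2.5, -0.5)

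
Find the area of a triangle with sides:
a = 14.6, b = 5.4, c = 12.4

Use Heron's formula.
s = (a+b+c)/2 = (14.6+5.4+12.4)/2 = 16.2
A = √(s(s-a)(s-b)(s-c)) = √(16.2·1.6·10.8·3.8)
A = √1063.76 = 32.62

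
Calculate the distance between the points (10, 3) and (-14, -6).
Using the distance formula: d = sqrt((x₂-x₁)² + (y₂-y₁)²)
dx = (-14) - 10 = -24
dy = (-6) - 3 = -9
d = sqrt((-24)² + (-9)²) = sqrt(576 + 81) = sqrt(657) = 25.63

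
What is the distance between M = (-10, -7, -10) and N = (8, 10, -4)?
d = √[(18)² + (17)² + (6)²] = √649 = 25.48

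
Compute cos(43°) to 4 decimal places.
cos(43 degrees) = 0.7314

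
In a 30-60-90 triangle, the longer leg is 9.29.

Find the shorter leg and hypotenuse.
In a 30-60-90 triangle, sides are in ratio 1 : √3 : 2.
Long leg = short leg·√3  →  short leg = 9.29/√3 = 5.364
Hypotenuse = 2·(short leg) = 2·9.29/√3 = 10.73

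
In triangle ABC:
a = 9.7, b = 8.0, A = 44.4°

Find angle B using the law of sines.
sin(B)/b = sin(A)/a
sin(B) = b·sin(A)/a = 8.0·sin(44.4°)/9.7 = 0.577042
B = arcsin(0.577042) = 35.24°  (b ≤ a, so B ≤ A and the acute solution is unique)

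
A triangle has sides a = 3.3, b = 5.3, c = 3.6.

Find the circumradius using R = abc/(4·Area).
s = (a+b+c)/2 = 6.1
Area = √(s(s-a)(s-b)(s-c)) = √(6.1·2.8·0.8·2.5) = 5.84466
R = abc/(4·Area) = (3.3·5.3·3.6)/(4·5.84466) = 62.964/23.37864 = 2.693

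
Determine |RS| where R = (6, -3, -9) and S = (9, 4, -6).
d = √[(3)² + (7)² + (3)²] = √67 = 8.185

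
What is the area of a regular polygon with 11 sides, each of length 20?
For a regular 11-gon with side length s = 20:
Apothem a = s / (2*tan(pi/11)) = 20 / (2*tan(pi/11)) ≈ 34.0569
Perimeter P = 11 * 20 = 220
Area = (1/2) * P * a = (1/2) * 220 * 34.0569 = 3746.26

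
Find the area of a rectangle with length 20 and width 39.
Area = length * width
Area = 20 * 39
Area = 780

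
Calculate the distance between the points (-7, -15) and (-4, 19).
Using the distance formula: d = sqrt((x₂-x₁)² + (y₂-y₁)²)
dx = (-4) - (-7) = 3
dy = 19 - (-15) = 34
d = sqrt(3² + 34²) = sqrt(9 + 1156) = sqrt(1165) = 34.13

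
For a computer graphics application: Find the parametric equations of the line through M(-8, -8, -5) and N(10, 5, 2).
Direction vector d = N - M = (18, 13, 7)
x = -8 + 18t, y = -8 + 13t, z = -5 + 7t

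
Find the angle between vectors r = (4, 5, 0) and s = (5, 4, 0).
r·s = 40, |r|² = 41, |s|² = 41
cos θ = 40/√1681 ≈ 0.9756
θ ≈ 12.68°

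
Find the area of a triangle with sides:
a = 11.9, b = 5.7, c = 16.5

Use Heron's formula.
s = (a+b+c)/2 = (11.9+5.7+16.5)/2 = 17.05
A = √(s(s-a)(s-b)(s-c)) = √(17.05·5.15·11.35·0.55)
A = √548.138 = 23.41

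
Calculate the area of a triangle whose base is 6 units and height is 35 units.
Area = (1/2) * base * height
Area = (1/2) * 6 * 35
Area = 105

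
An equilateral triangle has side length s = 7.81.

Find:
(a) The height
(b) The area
(a) Height h = s·√3/2 = 7.81·√3/2 = 6.764
(b) Area = (√3/4)·s² = (√3/4)·7.81² = (√3/4)·60.9961 = 26.41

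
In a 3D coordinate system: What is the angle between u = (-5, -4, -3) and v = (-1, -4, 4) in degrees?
u·v = 9, |u|² = 50, |v|² = 33
cos θ = 9/√1650 ≈ 0.2216
θ ≈ 77.2°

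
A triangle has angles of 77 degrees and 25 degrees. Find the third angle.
Sum of angles in a triangle = 180 degrees
Third angle = 180 - 77 - 25
Third angle = 78 degrees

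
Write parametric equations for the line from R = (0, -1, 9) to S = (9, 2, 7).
Direction vector d = S - R = (9, 3, -2)
x = 0 + 9t, y = -1 + 3t, z = 9 - 2t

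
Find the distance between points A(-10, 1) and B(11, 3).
Using the distance formula: d = sqrt((x₂-x₁)² + (y₂-y₁)²)
dx = 11 - (-10) = 21
dy = 3 - 1 = 2
d = sqrt(21² + 2²) = sqrt(441 + 4) = sqrt(445) = 21.10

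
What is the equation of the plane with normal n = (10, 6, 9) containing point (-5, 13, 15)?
d = n·P = (10)(-5) + (6)(13) + (9)(15) = 163
Plane: 10x + 6y + 9z = 163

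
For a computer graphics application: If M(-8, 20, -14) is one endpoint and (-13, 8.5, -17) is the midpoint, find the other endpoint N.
N = (2×(-13) - (-8), 2×8.5 - 20, 2×(-17) - (-14)) = (-18, -3, -20)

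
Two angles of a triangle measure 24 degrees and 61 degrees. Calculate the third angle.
Sum of angles in a triangle = 180 degrees
Third angle = 180 - 24 - 61
Third angle = 95 degrees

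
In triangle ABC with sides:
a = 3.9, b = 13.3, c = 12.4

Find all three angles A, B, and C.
By the law of cosines:
cos(A) = (b² + c² - a²)/(2bc) = 0.956342  →  A = 16.99°
cos(B) = (a² + c² - b²)/(2ac) = -0.081886  →  B = 94.7°
cos(C) = (a² + b² - c²)/(2ab) = 0.369578  →  C = 68.31°
Check: A + B + C = 180.0° ✓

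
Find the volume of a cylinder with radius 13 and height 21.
Volume = pi * r² * h
Volume = pi * 13² * 21
Volume = pi * 169 * 21
Volume = pi * 3549
Volume = 11149.51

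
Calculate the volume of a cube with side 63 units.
Volume = s³
Volume = 63³
Volume = 250047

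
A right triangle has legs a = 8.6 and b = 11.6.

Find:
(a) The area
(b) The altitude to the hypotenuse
(a) Area = ½ab = ½·8.6·11.6 = 49.88
(b) Hypotenuse c = √(8.6² + 11.6²) = √208.52 = 14.4402
    Area = ½·c·h_c  →  h_c = 2·Area/c = 2·49.88/14.4402 = 6.908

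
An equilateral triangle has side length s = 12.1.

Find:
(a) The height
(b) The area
(a) Height h = s·√3/2 = 12.1·√3/2 = 10.48
(b) Area = (√3/4)·s² = (√3/4)·12.1² = (√3/4)·146.41 = 63.4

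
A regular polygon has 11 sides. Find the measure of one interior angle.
Interior angle of a regular n-gon = (n-2)*180/n
Interior angle = (11-2)*180/11
Interior angle = 9*180/11
Interior angle = 1620/11
Interior angle = 147.27 degrees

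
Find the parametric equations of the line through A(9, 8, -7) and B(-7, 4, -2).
Direction vector d = B - A = (-16, -4, 5)
x = 9 - 16t, y = 8 - 4t, z = -7 + 5t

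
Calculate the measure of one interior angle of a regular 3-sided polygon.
Interior angle of a regular n-gon = (n-2)*180/n
Interior angle = (3-2)*180/3
Interior angle = 1*180/3
Interior angle = 180/3
Interior angle = 60 degrees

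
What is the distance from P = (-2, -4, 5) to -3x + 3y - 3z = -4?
d = |(-3)(-2) + 3(-4) + (-3)(5) - (-4)| / √((-3)² + 3² + (-3)²) = 17/√27 = 3.272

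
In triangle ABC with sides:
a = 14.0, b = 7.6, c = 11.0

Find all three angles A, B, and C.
By the law of cosines:
cos(A) = (b² + c² - a²)/(2bc) = -0.103110  →  A = 95.92°
cos(B) = (a² + c² - b²)/(2ac) = 0.841688  →  B = 32.68°
cos(C) = (a² + b² - c²)/(2ab) = 0.623872  →  C = 51.4°
Check: A + B + C = 180.0° ✓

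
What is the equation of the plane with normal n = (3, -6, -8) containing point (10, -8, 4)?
d = n·P = (3)(10) + (-6)(-8) + (-8)(4) = 46
Plane: 3x - 6y - 8z = 46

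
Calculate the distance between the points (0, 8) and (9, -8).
Using the distance formula: d = sqrt((x₂-x₁)² + (y₂-y₁)²)
dx = 9 - 0 = 9
dy = (-8) - 8 = -16
d = sqrt(9² + (-16)²) = sqrt(81 + 256) = sqrt(337) = 18.36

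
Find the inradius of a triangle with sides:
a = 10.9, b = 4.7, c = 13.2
s = (a+b+c)/2 = (10.9+4.7+13.2)/2 = 14.4
Area = √(s(s-a)(s-b)(s-c)) = √(14.4·3.5·9.7·1.2) = 24.221
r = Area/s = 24.221/14.4 = 1.682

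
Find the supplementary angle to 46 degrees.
Supplementary angles sum to 180 degrees.
Other angle = 180 - 46
Other angle = 134 degrees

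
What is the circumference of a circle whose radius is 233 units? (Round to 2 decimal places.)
Circumference = 2 * pi * r
Circumference = 2 * pi * 233
Circumference = 1463.98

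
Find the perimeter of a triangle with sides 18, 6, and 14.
Perimeter = sum of all sides
Perimeter = 18 + 6 + 14
Perimeter = 38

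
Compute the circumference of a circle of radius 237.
Circumference = 2 * pi * r
Circumference = 2 * pi * 237
Circumference = 1489.11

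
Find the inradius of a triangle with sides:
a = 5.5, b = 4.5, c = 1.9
s = (a+b+c)/2 = (5.5+4.5+1.9)/2 = 5.95
Area = √(s(s-a)(s-b)(s-c)) = √(5.95·0.45·1.45·4.05) = 3.9653
r = Area/s = 3.9653/5.95 = 0.6664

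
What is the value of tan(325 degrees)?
tan(325 degrees) = -0.7002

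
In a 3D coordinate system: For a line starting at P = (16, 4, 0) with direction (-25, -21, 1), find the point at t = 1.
P(1) = (16 + (-25)(1), 4 + (-21)(1), 0 + 1(1)) = (-9, -17, 1)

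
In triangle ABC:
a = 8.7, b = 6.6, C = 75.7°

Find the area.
Using A = ½ab·sin(C):
A = ½·8.7·6.6·sin(75.7°) = ½·57.42·0.969016 = 27.82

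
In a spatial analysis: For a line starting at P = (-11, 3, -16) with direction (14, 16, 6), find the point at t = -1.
P(-1) = (-11 + 14(-1), 3 + 16(-1), -16 + 6(-1)) = (-25, -13, -22)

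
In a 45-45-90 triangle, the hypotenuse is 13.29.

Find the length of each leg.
In a 45-45-90 triangle, hypotenuse = leg·√2  →  leg = hypotenuse/√2
leg = 13.29/√2 = 9.397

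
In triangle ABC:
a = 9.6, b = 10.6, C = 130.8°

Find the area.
Using A = ½ab·sin(C):
A = ½·9.6·10.6·sin(130.8°) = ½·101.76·0.756995 = 38.52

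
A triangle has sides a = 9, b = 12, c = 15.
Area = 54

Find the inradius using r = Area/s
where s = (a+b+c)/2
s = (9+12+15)/2 = 18
r = Area/s = 54/18 = 3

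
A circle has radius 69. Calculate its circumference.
Circumference = 2 * pi * r
Circumference = 2 * pi * 69
Circumference = 433.54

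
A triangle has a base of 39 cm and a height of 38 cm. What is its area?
Area = (1/2) * base * height
Area = (1/2) * 39 * 38
Area = 741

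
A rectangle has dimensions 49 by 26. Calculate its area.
Area = length * width
Area = 49 * 26
Area = 1274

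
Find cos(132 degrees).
cos(132 degrees) = -0.6691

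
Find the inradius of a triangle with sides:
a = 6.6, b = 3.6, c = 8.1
s = (a+b+c)/2 = (6.6+3.6+8.1)/2 = 9.15
Area = √(s(s-a)(s-b)(s-c)) = √(9.15·2.55·5.55·1.05) = 11.6606
r = Area/s = 11.6606/9.15 = 1.274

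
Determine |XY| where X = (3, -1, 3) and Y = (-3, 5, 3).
d = √[(-6)² + (6)² + (0)²] = √72 = 8.485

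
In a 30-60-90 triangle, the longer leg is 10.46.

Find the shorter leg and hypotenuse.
In a 30-60-90 triangle, sides are in ratio 1 : √3 : 2.
Long leg = short leg·√3  →  short leg = 10.46/√3 = 6.039
Hypotenuse = 2·(short leg) = 2·10.46/√3 = 12.08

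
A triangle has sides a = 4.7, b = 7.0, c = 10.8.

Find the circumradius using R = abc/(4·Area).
s = (a+b+c)/2 = 11.25
Area = √(s(s-a)(s-b)(s-c)) = √(11.25·6.55·4.25·0.45) = 11.8713
R = abc/(4·Area) = (4.7·7.0·10.8)/(4·11.8713) = 355.32/47.4852 = 7.483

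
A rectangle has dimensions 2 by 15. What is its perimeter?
Perimeter = 2 * (length + width)
Perimeter = 2 * (2 + 15)
Perimeter = 2 * 17
Perimeter = 34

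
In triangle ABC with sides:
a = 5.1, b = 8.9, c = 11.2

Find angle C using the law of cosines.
cos(C) = (a² + b² - c²)/(2ab)
cos(C) = (5.1² + 8.9² - 11.2²)/(2·5.1·8.9) = -20.22/90.78 = -0.222736
C = arccos(-0.222736) = 102.9°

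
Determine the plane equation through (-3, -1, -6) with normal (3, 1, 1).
d = n·P = (3)(-3) + (1)(-1) + (1)(-6) = -16
Plane: 3x + y + z = -16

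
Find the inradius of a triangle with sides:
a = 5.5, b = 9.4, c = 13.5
s = (a+b+c)/2 = (5.5+9.4+13.5)/2 = 14.2
Area = √(s(s-a)(s-b)(s-c)) = √(14.2·8.7·4.8·0.7) = 20.3739
r = Area/s = 20.3739/14.2 = 1.435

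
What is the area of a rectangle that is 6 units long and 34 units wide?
Area = length * width
Area = 6 * 34
Area = 204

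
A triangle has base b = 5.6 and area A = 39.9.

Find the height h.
A = ½bh  →  h = 2A/b
h = 2·39.9/5.6 = 14.25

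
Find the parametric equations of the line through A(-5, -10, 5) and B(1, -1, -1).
Direction vector d = B - A = (6, 9, -6)
x = -5 + 6t, y = -10 + 9t, z = 5 - 6t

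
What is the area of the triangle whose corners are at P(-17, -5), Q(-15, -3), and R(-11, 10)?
Using the coordinate formula: Area = (1/2)|x₁(y₂-y₃) + x₂(y₃-y₁) + x₃(y₁-y₂)|
Area = (1/2)|(-17)((-3)-10) + (-15)(10-(-5)) + (-11)((-5)-(-3))|
Area = (1/2)|(-17)*(-13) + (-15)*15 + (-11)*(-2)|
Area = (1/2)|221 + (-225) + 22|
Area = (1/2)*18 = 9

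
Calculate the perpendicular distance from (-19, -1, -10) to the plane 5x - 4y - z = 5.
d = |5(-19) + (-4)(-1) + (-1)(-10) - (5)| / √(5² + (-4)² + (-1)²) = 86/√42 = 13.27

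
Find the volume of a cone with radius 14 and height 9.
Volume = (1/3) * pi * r² * h
Volume = (1/3) * pi * 14² * 9
Volume = (1/3) * pi * 196 * 9
Volume = (1/3) * pi * 1764
Volume = 1847.26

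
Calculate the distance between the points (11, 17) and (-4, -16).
Using the distance formula: d = sqrt((x₂-x₁)² + (y₂-y₁)²)
dx = (-4) - 11 = -15
dy = (-16) - 17 = -33
d = sqrt((-15)² + (-33)²) = sqrt(225 + 1089) = sqrt(1314) = 36.25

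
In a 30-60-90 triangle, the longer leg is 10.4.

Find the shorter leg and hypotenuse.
In a 30-60-90 triangle, sides are in ratio 1 : √3 : 2.
Long leg = short leg·√3  →  short leg = 10.4/√3 = 6.004
Hypotenuse = 2·(short leg) = 2·10.4/√3 = 12.01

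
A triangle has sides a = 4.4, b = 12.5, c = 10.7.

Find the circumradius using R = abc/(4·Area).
s = (a+b+c)/2 = 13.8
Area = √(s(s-a)(s-b)(s-c)) = √(13.8·9.4·1.3·3.1) = 22.8642
R = abc/(4·Area) = (4.4·12.5·10.7)/(4·22.8642) = 588.5/91.4568 = 6.435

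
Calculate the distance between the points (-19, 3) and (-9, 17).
Using the distance formula: d = sqrt((x₂-x₁)² + (y₂-y₁)²)
dx = (-9) - (-19) = 10
dy = 17 - 3 = 14
d = sqrt(10² + 14²) = sqrt(100 + 196) = sqrt(296) = 17.20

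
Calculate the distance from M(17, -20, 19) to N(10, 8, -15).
d = √[(-7)² + (28)² + (-34)²] = √1989 = 44.6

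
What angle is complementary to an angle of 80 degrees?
Complementary angles sum to 90 degrees.
Other angle = 90 - 80
Other angle = 10 degrees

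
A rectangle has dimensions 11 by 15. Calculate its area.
Area = length * width
Area = 11 * 15
Area = 165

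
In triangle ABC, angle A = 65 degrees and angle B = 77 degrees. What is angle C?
Sum of angles in a triangle = 180 degrees
Third angle = 180 - 65 - 77
Third angle = 38 degrees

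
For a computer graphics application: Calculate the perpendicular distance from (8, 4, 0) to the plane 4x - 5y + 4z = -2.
d = |4(8) + (-5)(4) + 4(0) - (-2)| / √(4² + (-5)² + 4²) = 14/√57 = 1.854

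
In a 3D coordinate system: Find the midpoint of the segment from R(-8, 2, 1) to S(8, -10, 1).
Midpoint = ((-8+8)/2, (2-10)/2, (1+1)/2) = (0, -4, 1)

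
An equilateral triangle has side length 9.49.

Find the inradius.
For an equilateral triangle, r = s/(2√3) where s is the side.
r = 9.49/(2√3) = 9.49/3.464102 = 2.74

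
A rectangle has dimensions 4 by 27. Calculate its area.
Area = length * width
Area = 4 * 27
Area = 108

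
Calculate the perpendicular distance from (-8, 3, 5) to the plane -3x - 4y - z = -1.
d = |(-3)(-8) + (-4)(3) + (-1)(5) - (-1)| / √((-3)² + (-4)² + (-1)²) = 8/√26 = 1.569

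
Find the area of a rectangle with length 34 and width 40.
Area = length * width
Area = 34 * 40
Area = 1360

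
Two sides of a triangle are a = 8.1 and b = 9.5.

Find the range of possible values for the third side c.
By the triangle inequality: |a - b| < c < a + b
|8.1 - 9.5| < c < 8.1 + 9.5
1.4 < c < 17.6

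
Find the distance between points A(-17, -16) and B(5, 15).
Using the distance formula: d = sqrt((x₂-x₁)² + (y₂-y₁)²)
dx = 5 - (-17) = 22
dy = 15 - (-16) = 31
d = sqrt(22² + 31²) = sqrt(484 + 961) = sqrt(1445) = 38.01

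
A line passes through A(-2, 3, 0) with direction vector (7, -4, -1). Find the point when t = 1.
P(1) = (-2 + 7(1), 3 + (-4)(1), 0 + (-1)(1)) = (5, -1, -1)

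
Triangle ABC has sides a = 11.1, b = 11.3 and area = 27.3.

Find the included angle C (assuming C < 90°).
Area = ½ab·sin(C)  →  sin(C) = 2·Area/(ab)
sin(C) = 2·27.3/(11.1·11.3) = 0.435303
C = arcsin(0.435303) = 25.8°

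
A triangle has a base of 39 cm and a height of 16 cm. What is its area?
Area = (1/2) * base * height
Area = (1/2) * 39 * 16
Area = 312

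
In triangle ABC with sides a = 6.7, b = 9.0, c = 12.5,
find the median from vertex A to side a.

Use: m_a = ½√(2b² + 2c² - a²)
m_a = ½√(2·9.0² + 2·12.5² - 6.7²)
m_a = ½√(162 + 312.5 - 44.89) = ½√429.61 = 10.36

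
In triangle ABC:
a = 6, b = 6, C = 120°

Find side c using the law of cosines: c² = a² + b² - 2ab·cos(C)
c² = 6² + 6² - 2·6·6·cos(120°)
c² = 36 + 36 - 72·-0.5000 = 108
c = √108 = 10.39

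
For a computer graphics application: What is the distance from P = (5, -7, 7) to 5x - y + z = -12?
d = |5(5) + (-1)(-7) + 1(7) - (-12)| / √(5² + (-1)² + 1²) = 51/√27 = 9.815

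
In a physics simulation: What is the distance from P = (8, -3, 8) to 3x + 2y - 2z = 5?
d = |3(8) + 2(-3) + (-2)(8) - (5)| / √(3² + 2² + (-2)²) = 3/√17 = 0.7276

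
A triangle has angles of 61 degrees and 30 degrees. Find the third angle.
Sum of angles in a triangle = 180 degrees
Third angle = 180 - 61 - 30
Third angle = 89 degrees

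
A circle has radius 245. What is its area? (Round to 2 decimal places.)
Area = pi * r²
Area = pi * 245²
Area = pi * 60025
Area = 188574.10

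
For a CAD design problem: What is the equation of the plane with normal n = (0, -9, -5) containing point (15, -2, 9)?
d = n·P = (0)(15) + (-9)(-2) + (-5)(9) = -27
Plane: -9y - 5z = -27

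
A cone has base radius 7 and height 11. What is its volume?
Volume = (1/3) * pi * r² * h
Volume = (1/3) * pi * 7² * 11
Volume = (1/3) * pi * 49 * 11
Volume = (1/3) * pi * 539
Volume = 564.44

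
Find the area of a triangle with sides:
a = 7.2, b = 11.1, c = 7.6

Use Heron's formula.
s = (a+b+c)/2 = (7.2+11.1+7.6)/2 = 12.95
A = √(s(s-a)(s-b)(s-c)) = √(12.95·5.75·1.85·5.35)
A = √736.993 = 27.15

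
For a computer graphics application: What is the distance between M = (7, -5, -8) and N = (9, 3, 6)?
d = √[(2)² + (8)² + (14)²] = √264 = 16.25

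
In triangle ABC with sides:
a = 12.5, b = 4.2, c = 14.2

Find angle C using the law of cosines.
cos(C) = (a² + b² - c²)/(2ab)
cos(C) = (12.5² + 4.2² - 14.2²)/(2·12.5·4.2) = -27.75/105 = -0.264286
C = arccos(-0.264286) = 105.3°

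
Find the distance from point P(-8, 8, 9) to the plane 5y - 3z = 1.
d = |0(-8) + 5(8) + (-3)(9) - (1)| / √(0² + 5² + (-3)²) = 12/√34 = 2.058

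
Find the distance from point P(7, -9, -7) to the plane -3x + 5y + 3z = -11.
d = |(-3)(7) + 5(-9) + 3(-7) - (-11)| / √((-3)² + 5² + 3²) = 76/√43 = 11.59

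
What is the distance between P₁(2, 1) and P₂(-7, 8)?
Using the distance formula: d = sqrt((x₂-x₁)² + (y₂-y₁)²)
dx = (-7) - 2 = -9
dy = 8 - 1 = 7
d = sqrt((-9)² + 7²) = sqrt(81 + 49) = sqrt(130) = 11.40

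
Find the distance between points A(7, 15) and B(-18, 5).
Using the distance formula: d = sqrt((x₂-x₁)² + (y₂-y₁)²)
dx = (-18) - 7 = -25
dy = 5 - 15 = -10
d = sqrt((-25)² + (-10)²) = sqrt(625 + 100) = sqrt(725) = 26.93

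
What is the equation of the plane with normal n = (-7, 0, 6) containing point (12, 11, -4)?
d = n·P = (-7)(12) + (0)(11) + (6)(-4) = -108
Plane: -7x + 6z = -108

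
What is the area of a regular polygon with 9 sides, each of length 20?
For a regular 9-gon with side length s = 20:
Apothem a = s / (2*tan(pi/9)) = 20 / (2*tan(pi/9)) ≈ 27.4748
Perimeter P = 9 * 20 = 180
Area = (1/2) * P * a = (1/2) * 180 * 27.4748 = 2472.73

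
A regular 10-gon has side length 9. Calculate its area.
For a regular 10-gon with side length s = 9:
Apothem a = s / (2*tan(pi/10)) = 9 / (2*tan(pi/10)) ≈ 13.8496
Perimeter P = 10 * 9 = 90
Area = (1/2) * P * a = (1/2) * 90 * 13.8496 = 623.23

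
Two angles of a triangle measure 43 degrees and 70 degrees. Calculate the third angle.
Sum of angles in a triangle = 180 degrees
Third angle = 180 - 43 - 70
Third angle = 67 degrees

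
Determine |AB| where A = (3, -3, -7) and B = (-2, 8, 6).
d = √[(-5)² + (11)² + (13)²] = √315 = 17.75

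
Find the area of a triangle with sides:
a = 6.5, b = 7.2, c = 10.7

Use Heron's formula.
s = (a+b+c)/2 = (6.5+7.2+10.7)/2 = 12.2
A = √(s(s-a)(s-b)(s-c)) = √(12.2·5.7·5·1.5)
A = √521.55 = 22.84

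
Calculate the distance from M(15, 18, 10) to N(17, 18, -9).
d = √[(2)² + (0)² + (-19)²] = √365 = 19.1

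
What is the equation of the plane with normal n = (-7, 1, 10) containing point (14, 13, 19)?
d = n·P = (-7)(14) + (1)(13) + (10)(19) = 105
Plane: -7x + y + 10z = 105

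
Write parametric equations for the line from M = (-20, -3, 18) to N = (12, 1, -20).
Direction vector d = N - M = (32, 4, -38)
x = -20 + 32t, y = -3 + 4t, z = 18 - 38t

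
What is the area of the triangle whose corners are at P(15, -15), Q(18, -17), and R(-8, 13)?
Using the coordinate formula: Area = (1/2)|x₁(y₂-y₃) + x₂(y₃-y₁) + x₃(y₁-y₂)|
Area = (1/2)|15((-17)-13) + 18(13-(-15)) + (-8)((-15)-(-17))|
Area = (1/2)|15*(-30) + 18*28 + (-8)*2|
Area = (1/2)|(-450) + 504 + (-16)|
Area = (1/2)*38 = 19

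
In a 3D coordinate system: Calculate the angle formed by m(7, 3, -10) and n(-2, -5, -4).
m·n = 11, |m|² = 158, |n|² = 45
cos θ = 11/√7110 ≈ 0.1305
θ ≈ 82.5°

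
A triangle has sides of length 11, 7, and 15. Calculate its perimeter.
Perimeter = sum of all sides
Perimeter = 11 + 7 + 15
Perimeter = 33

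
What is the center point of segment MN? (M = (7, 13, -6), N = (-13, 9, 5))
Midpoint = ((7-13)/2, (13+9)/2, (-6+5)/2) = (-3, 11, -0.5)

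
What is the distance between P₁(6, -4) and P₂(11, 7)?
Using the distance formula: d = sqrt((x₂-x₁)² + (y₂-y₁)²)
dx = 11 - 6 = 5
dy = 7 - (-4) = 11
d = sqrt(5² + 11²) = sqrt(25 + 121) = sqrt(146) = 12.08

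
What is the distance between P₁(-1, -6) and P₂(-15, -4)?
Using the distance formula: d = sqrt((x₂-x₁)² + (y₂-y₁)²)
dx = (-15) - (-1) = -14
dy = (-4) - (-6) = 2
d = sqrt((-14)² + 2²) = sqrt(196 + 4) = sqrt(200) = 14.14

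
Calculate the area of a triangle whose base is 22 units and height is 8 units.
Area = (1/2) * base * height
Area = (1/2) * 22 * 8
Area = 88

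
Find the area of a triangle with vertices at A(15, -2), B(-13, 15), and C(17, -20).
Using the coordinate formula: Area = (1/2)|x₁(y₂-y₃) + x₂(y₃-y₁) + x₃(y₁-y₂)|
Area = (1/2)|15(15-(-20)) + (-13)((-20)-(-2)) + 17((-2)-15)|
Area = (1/2)|15*35 + (-13)*(-18) + 17*(-17)|
Area = (1/2)|525 + 234 + (-289)|
Area = (1/2)*470 = 235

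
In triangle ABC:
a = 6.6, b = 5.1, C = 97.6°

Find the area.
Using A = ½ab·sin(C):
A = ½·6.6·5.1·sin(97.6°) = ½·33.66·0.991216 = 16.68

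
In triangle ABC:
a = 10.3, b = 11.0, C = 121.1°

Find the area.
Using A = ½ab·sin(C):
A = ½·10.3·11.0·sin(121.1°) = ½·113.3·0.856267 = 48.51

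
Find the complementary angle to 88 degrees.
Complementary angles sum to 90 degrees.
Other angle = 90 - 88
Other angle = 2 degrees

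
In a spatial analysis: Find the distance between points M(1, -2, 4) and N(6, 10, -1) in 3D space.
d = √[(5)² + (12)² + (-5)²] = √194 = 13.93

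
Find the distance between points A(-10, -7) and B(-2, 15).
Using the distance formula: d = sqrt((x₂-x₁)² + (y₂-y₁)²)
dx = (-2) - (-10) = 8
dy = 15 - (-7) = 22
d = sqrt(8² + 22²) = sqrt(64 + 484) = sqrt(548) = 23.41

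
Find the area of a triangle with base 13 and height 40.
Area = (1/2) * base * height
Area = (1/2) * 13 * 40
Area = 260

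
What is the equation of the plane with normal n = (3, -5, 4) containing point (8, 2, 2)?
d = n·P = (3)(8) + (-5)(2) + (4)(2) = 22
Plane: 3x - 5y + 4z = 22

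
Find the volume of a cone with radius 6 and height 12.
Volume = (1/3) * pi * r² * h
Volume = (1/3) * pi * 6² * 12
Volume = (1/3) * pi * 36 * 12
Volume = (1/3) * pi * 432
Volume = 452.39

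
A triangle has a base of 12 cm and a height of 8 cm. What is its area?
Area = (1/2) * base * height
Area = (1/2) * 12 * 8
Area = 48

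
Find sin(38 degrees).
sin(38 degrees) = 0.6157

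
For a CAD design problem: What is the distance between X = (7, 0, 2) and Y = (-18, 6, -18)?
d = √[(-25)² + (6)² + (-20)²] = √1061 = 32.57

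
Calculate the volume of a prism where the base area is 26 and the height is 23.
Volume = base area * height
Volume = 26 * 23
Volume = 598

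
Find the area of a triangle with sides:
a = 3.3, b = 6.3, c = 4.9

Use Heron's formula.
s = (a+b+c)/2 = (3.3+6.3+4.9)/2 = 7.25
A = √(s(s-a)(s-b)(s-c)) = √(7.25·3.95·0.95·2.35)
A = √63.9332 = 7.996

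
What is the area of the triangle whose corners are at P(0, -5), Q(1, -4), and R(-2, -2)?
Using the coordinate formula: Area = (1/2)|x₁(y₂-y₃) + x₂(y₃-y₁) + x₃(y₁-y₂)|
Area = (1/2)|0((-4)-(-2)) + 1((-2)-(-5)) + (-2)((-5)-(-4))|
Area = (1/2)|0*(-2) + 1*3 + (-2)*(-1)|
Area = (1/2)|0 + 3 + 2|
Area = (1/2)*5 = 2.50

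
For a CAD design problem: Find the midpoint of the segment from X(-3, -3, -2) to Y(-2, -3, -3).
Midpoint = ((-3-2)/2, (-3-3)/2, (-2-3)/2) = (-2.5, -3, -2.5)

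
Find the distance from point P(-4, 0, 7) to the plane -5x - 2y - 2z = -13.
d = |(-5)(-4) + (-2)(0) + (-2)(7) - (-13)| / √((-5)² + (-2)² + (-2)²) = 19/√33 = 3.307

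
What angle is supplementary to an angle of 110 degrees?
Supplementary angles sum to 180 degrees.
Other angle = 180 - 110
Other angle = 70 degrees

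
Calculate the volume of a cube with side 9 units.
Volume = s³
Volume = 9³
Volume = 729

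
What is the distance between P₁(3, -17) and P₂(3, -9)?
Using the distance formula: d = sqrt((x₂-x₁)² + (y₂-y₁)²)
dx = 3 - 3 = 0
dy = (-9) - (-17) = 8
d = sqrt(0² + 8²) = sqrt(0 + 64) = sqrt(64) = 8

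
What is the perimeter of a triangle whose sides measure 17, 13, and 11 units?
Perimeter = sum of all sides
Perimeter = 17 + 13 + 11
Perimeter = 41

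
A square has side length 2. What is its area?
Area = s²
Area = 2²
Area = 4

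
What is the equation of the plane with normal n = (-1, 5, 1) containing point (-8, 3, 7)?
d = n·P = (-1)(-8) + (5)(3) + (1)(7) = 30
Plane: -x + 5y + z = 30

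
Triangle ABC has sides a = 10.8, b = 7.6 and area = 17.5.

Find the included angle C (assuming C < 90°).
Area = ½ab·sin(C)  →  sin(C) = 2·Area/(ab)
sin(C) = 2·17.5/(10.8·7.6) = 0.426413
C = arcsin(0.426413) = 25.24°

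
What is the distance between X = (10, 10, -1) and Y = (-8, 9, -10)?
d = √[(-18)² + (-1)² + (-9)²] = √406 = 20.15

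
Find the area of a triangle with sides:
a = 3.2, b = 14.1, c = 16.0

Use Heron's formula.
s = (a+b+c)/2 = (3.2+14.1+16.0)/2 = 16.65
A = √(s(s-a)(s-b)(s-c)) = √(16.65·13.45·2.55·0.65)
A = √371.185 = 19.27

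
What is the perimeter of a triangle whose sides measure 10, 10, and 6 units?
Perimeter = sum of all sides
Perimeter = 10 + 10 + 6
Perimeter = 26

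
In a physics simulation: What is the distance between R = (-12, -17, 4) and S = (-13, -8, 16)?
d = √[(-1)² + (9)² + (12)²] = √226 = 15.03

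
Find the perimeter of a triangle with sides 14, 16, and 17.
Perimeter = sum of all sides
Perimeter = 14 + 16 + 17
Perimeter = 47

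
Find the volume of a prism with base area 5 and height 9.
Volume = base area * height
Volume = 5 * 9
Volume = 45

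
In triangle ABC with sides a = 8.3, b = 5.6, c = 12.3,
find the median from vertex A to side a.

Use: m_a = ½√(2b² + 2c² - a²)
m_a = ½√(2·5.6² + 2·12.3² - 8.3²)
m_a = ½√(62.72 + 302.58 - 68.89) = ½√296.41 = 8.608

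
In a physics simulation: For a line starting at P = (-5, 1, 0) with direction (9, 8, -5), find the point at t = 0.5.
P(0.5) = (-5 + 9(0.5), 1 + 8(0.5), 0 + (-5)(0.5)) = (-0.5, 5, -2.5)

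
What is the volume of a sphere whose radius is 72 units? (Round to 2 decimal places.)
Volume = (4/3) * pi * r³
Volume = (4/3) * pi * 72³
Volume = (4/3) * pi * 373248
Volume = 1563457.57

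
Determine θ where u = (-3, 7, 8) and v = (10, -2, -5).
u·v = -84, |u|² = 122, |v|² = 129
cos θ = -84/√15738 ≈ -0.6696
θ ≈ 132.0°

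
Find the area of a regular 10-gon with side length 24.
For a regular 10-gon with side length s = 24:
Apothem a = s / (2*tan(pi/10)) = 24 / (2*tan(pi/10)) ≈ 36.9322
Perimeter P = 10 * 24 = 240
Area = (1/2) * P * a = (1/2) * 240 * 36.9322 = 4431.86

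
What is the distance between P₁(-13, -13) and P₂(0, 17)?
Using the distance formula: d = sqrt((x₂-x₁)² + (y₂-y₁)²)
dx = 0 - (-13) = 13
dy = 17 - (-13) = 30
d = sqrt(13² + 30²) = sqrt(169 + 900) = sqrt(1069) = 32.70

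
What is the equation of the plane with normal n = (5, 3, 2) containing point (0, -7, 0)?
d = n·P = (5)(0) + (3)(-7) + (2)(0) = -21
Plane: 5x + 3y + 2z = -21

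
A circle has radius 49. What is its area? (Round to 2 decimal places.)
Area = pi * r²
Area = pi * 49²
Area = pi * 2401
Area = 7542.96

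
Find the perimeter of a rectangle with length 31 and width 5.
Perimeter = 2 * (length + width)
Perimeter = 2 * (31 + 5)
Perimeter = 2 * 36
Perimeter = 72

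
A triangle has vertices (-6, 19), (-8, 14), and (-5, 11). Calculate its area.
Using the coordinate formula: Area = (1/2)|x₁(y₂-y₃) + x₂(y₃-y₁) + x₃(y₁-y₂)|
Area = (1/2)|(-6)(14-11) + (-8)(11-19) + (-5)(19-14)|
Area = (1/2)|(-6)*3 + (-8)*(-8) + (-5)*5|
Area = (1/2)|(-18) + 64 + (-25)|
Area = (1/2)*21 = 10.50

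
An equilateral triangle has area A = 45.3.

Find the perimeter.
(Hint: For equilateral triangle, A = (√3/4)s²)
A = (√3/4)s²  →  s² = 4A/√3 = 4·45.3/√3 = 104.616
s = 10.2282
Perimeter = 3s = 30.68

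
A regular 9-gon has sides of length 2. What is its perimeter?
Perimeter = number of sides * side length
Perimeter = 9 * 2
Perimeter = 18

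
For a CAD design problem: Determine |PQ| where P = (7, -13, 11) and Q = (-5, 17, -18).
d = √[(-12)² + (30)² + (-29)²] = √1885 = 43.42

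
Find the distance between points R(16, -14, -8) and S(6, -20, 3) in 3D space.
d = √[(-10)² + (-6)² + (11)²] = √257 = 16.03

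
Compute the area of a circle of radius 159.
Area = pi * r²
Area = pi * 159²
Area = pi * 25281
Area = 79422.60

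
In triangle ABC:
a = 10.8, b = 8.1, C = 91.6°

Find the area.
Using A = ½ab·sin(C):
A = ½·10.8·8.1·sin(91.6°) = ½·87.48·0.999610 = 43.72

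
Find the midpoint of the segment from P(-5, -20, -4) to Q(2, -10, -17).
Midpoint = ((-5+2)/2, (-20-10)/2, (-4-17)/2) = (-1.5, -15, -10.5)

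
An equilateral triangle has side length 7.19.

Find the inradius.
For an equilateral triangle, r = s/(2√3) where s is the side.
r = 7.19/(2√3) = 7.19/3.464102 = 2.076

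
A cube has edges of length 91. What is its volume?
Volume = s³
Volume = 91³
Volume = 753571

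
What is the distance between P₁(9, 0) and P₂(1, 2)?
Using the distance formula: d = sqrt((x₂-x₁)² + (y₂-y₁)²)
dx = 1 - 9 = -8
dy = 2 - 0 = 2
d = sqrt((-8)² + 2²) = sqrt(64 + 4) = sqrt(68) = 8.25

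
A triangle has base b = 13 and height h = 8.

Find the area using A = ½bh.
A = ½·13·8 = 52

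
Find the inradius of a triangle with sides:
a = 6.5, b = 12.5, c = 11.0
s = (a+b+c)/2 = (6.5+12.5+11.0)/2 = 15
Area = √(s(s-a)(s-b)(s-c)) = √(15·8.5·2.5·4) = 35.7071
r = Area/s = 35.7071/15 = 2.38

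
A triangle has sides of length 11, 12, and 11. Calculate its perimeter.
Perimeter = sum of all sides
Perimeter = 11 + 12 + 11
Perimeter = 34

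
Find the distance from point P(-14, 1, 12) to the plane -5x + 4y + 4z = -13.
d = |(-5)(-14) + 4(1) + 4(12) - (-13)| / √((-5)² + 4² + 4²) = 135/√57 = 17.88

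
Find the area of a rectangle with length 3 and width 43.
Area = length * width
Area = 3 * 43
Area = 129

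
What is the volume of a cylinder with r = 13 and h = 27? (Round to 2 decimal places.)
Volume = pi * r² * h
Volume = pi * 13² * 27
Volume = pi * 169 * 27
Volume = pi * 4563
Volume = 14335.09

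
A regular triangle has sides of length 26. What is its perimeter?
Perimeter = number of sides * side length
Perimeter = 3 * 26
Perimeter = 78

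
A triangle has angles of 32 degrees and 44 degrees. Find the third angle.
Sum of angles in a triangle = 180 degrees
Third angle = 180 - 32 - 44
Third angle = 104 degrees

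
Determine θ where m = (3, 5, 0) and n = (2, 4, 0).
m·n = 26, |m|² = 34, |n|² = 20
cos θ = 26/√680 ≈ 0.9971
θ ≈ 4.399°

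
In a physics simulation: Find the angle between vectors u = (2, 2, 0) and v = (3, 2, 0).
u·v = 10, |u|² = 8, |v|² = 13
cos θ = 10/√104 ≈ 0.9806
θ ≈ 11.31°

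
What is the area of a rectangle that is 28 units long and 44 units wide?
Area = length * width
Area = 28 * 44
Area = 1232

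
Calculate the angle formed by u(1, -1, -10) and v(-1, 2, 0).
u·v = -3, |u|² = 102, |v|² = 5
cos θ = -3/√510 ≈ -0.1328
θ ≈ 97.63°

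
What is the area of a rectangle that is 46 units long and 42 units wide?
Area = length * width
Area = 46 * 42
Area = 1932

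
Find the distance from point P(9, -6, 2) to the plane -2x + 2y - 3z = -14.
d = |(-2)(9) + 2(-6) + (-3)(2) - (-14)| / √((-2)² + 2² + (-3)²) = 22/√17 = 5.336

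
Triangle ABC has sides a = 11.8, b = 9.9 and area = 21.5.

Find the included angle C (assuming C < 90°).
Area = ½ab·sin(C)  →  sin(C) = 2·Area/(ab)
sin(C) = 2·21.5/(11.8·9.9) = 0.368088
C = arcsin(0.368088) = 21.6°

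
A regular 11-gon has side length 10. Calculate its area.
For a regular 11-gon with side length s = 10:
Apothem a = s / (2*tan(pi/11)) = 10 / (2*tan(pi/11)) ≈ 17.0284
Perimeter P = 11 * 10 = 110
Area = (1/2) * P * a = (1/2) * 110 * 17.0284 = 936.56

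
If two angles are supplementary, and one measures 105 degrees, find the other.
Supplementary angles sum to 180 degrees.
Other angle = 180 - 105
Other angle = 75 degrees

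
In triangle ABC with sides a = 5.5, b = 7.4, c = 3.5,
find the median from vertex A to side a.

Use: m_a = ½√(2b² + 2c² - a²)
m_a = ½√(2·7.4² + 2·3.5² - 5.5²)
m_a = ½√(109.52 + 24.5 - 30.25) = ½√103.77 = 5.093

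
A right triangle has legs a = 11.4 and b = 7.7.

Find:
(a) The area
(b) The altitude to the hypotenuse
(a) Area = ½ab = ½·11.4·7.7 = 43.89
(b) Hypotenuse c = √(11.4² + 7.7²) = √189.25 = 13.7568
    Area = ½·c·h_c  →  h_c = 2·Area/c = 2·43.89/13.7568 = 6.381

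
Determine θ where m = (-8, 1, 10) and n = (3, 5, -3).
m·n = -49, |m|² = 165, |n|² = 43
cos θ = -49/√7095 ≈ -0.5817
θ ≈ 125.6°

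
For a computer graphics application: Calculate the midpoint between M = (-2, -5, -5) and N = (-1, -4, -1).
Midpoint = ((-2-1)/2, (-5-4)/2, (-5-1)/2) = (-1.5, -4.5, -3)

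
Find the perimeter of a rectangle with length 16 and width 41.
Perimeter = 2 * (length + width)
Perimeter = 2 * (16 + 41)
Perimeter = 2 * 57
Perimeter = 114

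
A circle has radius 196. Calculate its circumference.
Circumference = 2 * pi * r
Circumference = 2 * pi * 196
Circumference = 1231.50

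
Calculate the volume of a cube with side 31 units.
Volume = s³
Volume = 31³
Volume = 29791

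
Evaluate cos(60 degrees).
cos(60 degrees) = 1/2
Decimal approximation: 0.5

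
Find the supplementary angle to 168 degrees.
Supplementary angles sum to 180 degrees.
Other angle = 180 - 168
Other angle = 12 degrees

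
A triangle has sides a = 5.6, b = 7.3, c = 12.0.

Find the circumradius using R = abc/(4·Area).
s = (a+b+c)/2 = 12.45
Area = √(s(s-a)(s-b)(s-c)) = √(12.45·6.85·5.15·0.45) = 14.0585
R = abc/(4·Area) = (5.6·7.3·12.0)/(4·14.0585) = 490.56/56.234 = 8.724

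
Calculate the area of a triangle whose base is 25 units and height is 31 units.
Area = (1/2) * base * height
Area = (1/2) * 25 * 31
Area = 387.50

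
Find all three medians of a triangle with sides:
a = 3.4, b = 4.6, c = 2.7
Using m_x = ½√(2y² + 2z² - x²):
m_a = ½√(2·4.6² + 2·2.7² - 3.4²) = ½√45.34 = 3.367
m_b = ½√(2·3.4² + 2·2.7² - 4.6²) = ½√16.54 = 2.033
m_c = ½√(2·3.4² + 2·4.6² - 2.7²) = ½√58.15 = 3.813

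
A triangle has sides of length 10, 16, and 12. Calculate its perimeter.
Perimeter = sum of all sides
Perimeter = 10 + 16 + 12
Perimeter = 38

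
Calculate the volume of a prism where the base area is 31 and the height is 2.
Volume = base area * height
Volume = 31 * 2
Volume = 62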